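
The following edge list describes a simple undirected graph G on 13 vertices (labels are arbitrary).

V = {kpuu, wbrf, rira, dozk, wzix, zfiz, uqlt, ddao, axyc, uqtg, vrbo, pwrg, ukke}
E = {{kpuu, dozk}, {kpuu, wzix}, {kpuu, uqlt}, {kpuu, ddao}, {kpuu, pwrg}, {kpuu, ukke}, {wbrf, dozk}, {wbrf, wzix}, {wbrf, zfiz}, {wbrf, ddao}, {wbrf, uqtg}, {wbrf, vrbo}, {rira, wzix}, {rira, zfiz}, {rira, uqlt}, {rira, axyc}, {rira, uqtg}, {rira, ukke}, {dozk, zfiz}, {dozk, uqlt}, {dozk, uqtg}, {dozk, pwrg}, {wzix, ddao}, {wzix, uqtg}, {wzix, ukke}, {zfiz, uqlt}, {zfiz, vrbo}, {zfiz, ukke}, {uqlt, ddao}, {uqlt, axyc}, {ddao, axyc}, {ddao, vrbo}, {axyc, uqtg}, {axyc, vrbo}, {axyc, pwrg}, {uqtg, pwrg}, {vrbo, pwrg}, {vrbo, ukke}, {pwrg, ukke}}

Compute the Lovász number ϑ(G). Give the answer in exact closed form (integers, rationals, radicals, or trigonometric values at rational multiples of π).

sqrt(13)

deg(axyc) = 6; N(axyc) = {rira, uqlt, ddao, uqtg, vrbo, pwrg}.
deg(dozk) = 6; N(dozk) = {kpuu, wbrf, zfiz, uqlt, uqtg, pwrg}.
Vertex vrbo has 6 neighbors: wbrf, zfiz, ddao, axyc, pwrg, ukke.
N(wzix) = {kpuu, wbrf, rira, ddao, uqtg, ukke}, |N(wzix)| = 6.
Regular of degree 6 on 13 vertices: strongly regular (13,6,2,3).
The 3 distinct eigenvalues: [6.0, 1.302776, -2.302776].
λ_max=6, λ_min=-sqrt(13)/2 - 1/2; ϑ = −13·λ_min/(λ_max−λ_min) = sqrt(13).
ϑ(G) ≈ 3.605551275.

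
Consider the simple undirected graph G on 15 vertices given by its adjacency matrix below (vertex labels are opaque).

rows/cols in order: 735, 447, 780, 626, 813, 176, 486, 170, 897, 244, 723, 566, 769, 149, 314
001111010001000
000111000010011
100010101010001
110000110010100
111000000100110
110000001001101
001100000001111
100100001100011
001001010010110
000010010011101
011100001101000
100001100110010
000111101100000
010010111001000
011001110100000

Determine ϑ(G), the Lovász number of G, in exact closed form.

N(897) = {780, 176, 170, 723, 769, 149}, |N(897)| = 6.
Vertex 149 has 6 neighbors: 447, 813, 486, 170, 897, 566.
deg(176) = 6; N(176) = {735, 447, 897, 566, 769, 314}.
N(566) = {735, 176, 486, 244, 723, 149}, |N(566)| = 6.
Regular of degree 6 on 15 vertices: this is K(6,2), the Kneser graph.
A has 3 distinct eigenvalues ≈ [6.0, 1.0, -3.0].
Lovász (edge-transitive): ϑ = −15·(-3)/((6)−(-3)) = 5.
Numerically 5.0000.

5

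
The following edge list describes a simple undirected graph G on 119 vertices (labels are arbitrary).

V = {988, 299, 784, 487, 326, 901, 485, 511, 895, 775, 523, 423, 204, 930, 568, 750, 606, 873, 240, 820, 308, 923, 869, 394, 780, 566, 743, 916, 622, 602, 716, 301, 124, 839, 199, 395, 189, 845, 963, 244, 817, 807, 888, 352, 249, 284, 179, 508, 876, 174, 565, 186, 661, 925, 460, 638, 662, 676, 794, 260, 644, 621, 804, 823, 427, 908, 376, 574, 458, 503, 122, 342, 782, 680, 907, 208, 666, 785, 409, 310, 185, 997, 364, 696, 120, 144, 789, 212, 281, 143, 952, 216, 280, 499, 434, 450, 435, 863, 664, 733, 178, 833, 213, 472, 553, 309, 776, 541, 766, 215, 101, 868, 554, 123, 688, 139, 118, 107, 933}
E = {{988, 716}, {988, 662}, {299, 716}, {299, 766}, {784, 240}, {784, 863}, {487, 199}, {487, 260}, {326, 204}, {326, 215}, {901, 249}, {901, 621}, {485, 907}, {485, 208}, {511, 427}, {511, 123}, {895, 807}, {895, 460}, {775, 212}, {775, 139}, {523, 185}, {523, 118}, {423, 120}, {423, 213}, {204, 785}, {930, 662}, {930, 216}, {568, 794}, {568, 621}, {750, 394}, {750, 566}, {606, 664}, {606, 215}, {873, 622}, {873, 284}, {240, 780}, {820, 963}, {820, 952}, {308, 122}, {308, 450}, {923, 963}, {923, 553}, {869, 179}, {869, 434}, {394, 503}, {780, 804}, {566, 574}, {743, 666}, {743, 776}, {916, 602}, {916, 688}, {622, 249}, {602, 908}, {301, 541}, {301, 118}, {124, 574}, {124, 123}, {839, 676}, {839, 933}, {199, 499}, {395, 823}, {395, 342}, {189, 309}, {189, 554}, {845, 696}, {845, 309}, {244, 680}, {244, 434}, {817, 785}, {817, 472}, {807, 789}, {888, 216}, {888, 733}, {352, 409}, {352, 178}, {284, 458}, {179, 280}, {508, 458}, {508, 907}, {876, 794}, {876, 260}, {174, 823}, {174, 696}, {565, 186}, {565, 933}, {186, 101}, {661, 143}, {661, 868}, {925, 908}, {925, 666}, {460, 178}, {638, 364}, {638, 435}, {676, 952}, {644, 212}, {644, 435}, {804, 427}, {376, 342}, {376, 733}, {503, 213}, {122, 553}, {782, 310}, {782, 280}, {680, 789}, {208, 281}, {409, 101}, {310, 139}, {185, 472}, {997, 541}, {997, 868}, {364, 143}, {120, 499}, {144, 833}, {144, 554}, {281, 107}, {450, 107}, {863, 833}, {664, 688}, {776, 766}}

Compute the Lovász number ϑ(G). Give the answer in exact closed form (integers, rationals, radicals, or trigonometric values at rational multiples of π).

119*cos(pi/119)/(cos(pi/119) + 1)

N(120) = {423, 499}, |N(120)| = 2.
Vertex 784 has 2 neighbors: 240, 863.
deg(179) = 2; N(179) = {869, 280}.
Vertex 676 has 2 neighbors: 839, 952.
Regular of degree 2 on 119 vertices: connected 2-regular on 119 ⇒ C_{119}.
Distinct eigenvalues (to 4 d.p.): [2.0, 1.9972, 1.9889, 1.975, 1.9556, 1.9307, 1.9005, 1.8649, 1.8242, 1.7784, 1.7276, 1.672, 1.6118, 1.5471, 1.478, 1.4048, 1.3278, 1.247, 1.1627, 1.0752, 0.9847, 0.8915, 0.7957, 0.6978, 0.5979, 0.4964, 0.3934, 0.2894, 0.1845, 0.0792, -0.0264, -0.1319, -0.237, -0.3415, -0.445, -0.5473, -0.6481, -0.747, -0.8439, -0.9384, -1.0303, -1.1194, -1.2053, -1.2878, -1.3668, -1.4419, -1.5131, -1.58, -1.6425, -1.7004, -1.7536, -1.8019, -1.8452, -1.8834, -1.9163, -1.9438, -1.9659, -1.9826, -1.9937, -1.9993].
Lovász: ϑ = −119(-2*cos(pi/119))/(2+-(-1)*2*cos(pi/119)) = 119*cos(pi/119)/(cos(pi/119) + 1).
≈ 59.4896316 (to 7 d.p.).
59 ≤ 119*cos(pi/119)/(cos(pi/119) + 1) ≤ 60: both strict.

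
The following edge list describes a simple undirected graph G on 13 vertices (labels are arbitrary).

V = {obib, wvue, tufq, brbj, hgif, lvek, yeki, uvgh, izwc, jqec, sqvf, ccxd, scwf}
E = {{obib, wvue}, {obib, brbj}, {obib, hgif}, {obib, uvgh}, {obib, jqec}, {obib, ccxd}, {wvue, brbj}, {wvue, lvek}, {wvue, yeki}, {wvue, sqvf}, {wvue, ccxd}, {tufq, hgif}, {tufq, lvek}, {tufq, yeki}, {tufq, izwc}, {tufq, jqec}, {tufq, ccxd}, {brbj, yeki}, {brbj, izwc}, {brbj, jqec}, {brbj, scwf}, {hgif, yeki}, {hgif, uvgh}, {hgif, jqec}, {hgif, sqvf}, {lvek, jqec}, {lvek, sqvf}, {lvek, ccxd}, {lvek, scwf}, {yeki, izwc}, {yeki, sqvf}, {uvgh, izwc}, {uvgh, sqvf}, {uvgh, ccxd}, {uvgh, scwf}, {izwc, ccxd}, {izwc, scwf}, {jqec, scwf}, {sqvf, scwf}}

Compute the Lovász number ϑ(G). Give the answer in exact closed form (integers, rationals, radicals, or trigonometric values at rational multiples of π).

Vertex brbj has 6 neighbors: obib, wvue, yeki, izwc, jqec, scwf.
N(jqec) = {obib, tufq, brbj, hgif, lvek, scwf}, |N(jqec)| = 6.
Vertex wvue has 6 neighbors: obib, brbj, lvek, yeki, sqvf, ccxd.
deg(lvek) = 6; N(lvek) = {wvue, tufq, jqec, sqvf, ccxd, scwf}.
6-regular, N=13; Paley(13): SR with (k,λ,μ)=(6,2,3).
A has 3 distinct eigenvalues ≈ [6.0, 1.30278, -2.30278].
λ_max=6, λ_min=-sqrt(13)/2 - 1/2; ϑ = −13·λ_min/(λ_max−λ_min) = sqrt(13).
≈ 3.6055513 (to 7 d.p.).

sqrt(13)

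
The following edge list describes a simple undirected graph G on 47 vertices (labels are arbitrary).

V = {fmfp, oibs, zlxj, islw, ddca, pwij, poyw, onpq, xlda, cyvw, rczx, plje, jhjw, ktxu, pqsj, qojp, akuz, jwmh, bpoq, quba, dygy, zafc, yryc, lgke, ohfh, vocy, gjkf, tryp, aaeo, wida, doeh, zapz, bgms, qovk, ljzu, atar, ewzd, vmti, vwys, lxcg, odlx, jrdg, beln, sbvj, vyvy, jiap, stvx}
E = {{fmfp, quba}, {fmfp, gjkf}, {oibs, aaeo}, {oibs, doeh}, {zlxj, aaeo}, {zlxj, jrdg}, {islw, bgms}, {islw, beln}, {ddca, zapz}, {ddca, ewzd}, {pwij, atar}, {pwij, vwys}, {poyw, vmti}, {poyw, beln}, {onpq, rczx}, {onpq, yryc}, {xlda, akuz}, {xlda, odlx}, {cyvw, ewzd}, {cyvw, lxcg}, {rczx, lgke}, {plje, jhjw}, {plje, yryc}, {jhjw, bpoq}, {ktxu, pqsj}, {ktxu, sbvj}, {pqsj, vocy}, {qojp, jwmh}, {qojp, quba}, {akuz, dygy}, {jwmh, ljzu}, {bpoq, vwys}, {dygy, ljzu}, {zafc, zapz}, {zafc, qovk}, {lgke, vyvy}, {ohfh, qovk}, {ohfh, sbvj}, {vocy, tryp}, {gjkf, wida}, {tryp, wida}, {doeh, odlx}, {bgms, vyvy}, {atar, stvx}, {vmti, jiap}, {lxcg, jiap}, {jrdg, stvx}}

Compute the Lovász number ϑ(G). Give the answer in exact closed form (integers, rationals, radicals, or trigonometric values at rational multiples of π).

deg(vyvy) = 2; N(vyvy) = {lgke, bgms}.
Vertex oibs has 2 neighbors: aaeo, doeh.
N(vocy) = {pqsj, tryp}, |N(vocy)| = 2.
deg(ktxu) = 2; N(ktxu) = {pqsj, sbvj}.
deg(v) = 2 for all v (|V|=47); this is C_{47}, the 47-cycle.
Distinct eigenvalues (to 4 d.p.): [2.0, 1.9822, 1.9289, 1.8413, 1.7208, 1.5696, 1.3904, 1.1864, 0.9612, 0.7188, 0.4636, 0.2002, -0.0668, -0.3327, -0.5926, -0.8419, -1.0762, -1.2913, -1.4833, -1.6489, -1.785, -1.8893, -1.9599, -1.9955].
With N=47: ϑ(G) = 47·(-(-1)*2*cos(pi/47))/(2−(-2*cos(pi/47))) = 47*cos(pi/47)/(cos(pi/47) + 1).
≈ 23.47373 (to 5 d.p.).
Sandwich: α(G)=23 ≤ ϑ(G)=47*cos(pi/47)/(cos(pi/47) + 1) ≤ χ(Ḡ)=24 (both strict).

47*cos(pi/47)/(cos(pi/47) + 1)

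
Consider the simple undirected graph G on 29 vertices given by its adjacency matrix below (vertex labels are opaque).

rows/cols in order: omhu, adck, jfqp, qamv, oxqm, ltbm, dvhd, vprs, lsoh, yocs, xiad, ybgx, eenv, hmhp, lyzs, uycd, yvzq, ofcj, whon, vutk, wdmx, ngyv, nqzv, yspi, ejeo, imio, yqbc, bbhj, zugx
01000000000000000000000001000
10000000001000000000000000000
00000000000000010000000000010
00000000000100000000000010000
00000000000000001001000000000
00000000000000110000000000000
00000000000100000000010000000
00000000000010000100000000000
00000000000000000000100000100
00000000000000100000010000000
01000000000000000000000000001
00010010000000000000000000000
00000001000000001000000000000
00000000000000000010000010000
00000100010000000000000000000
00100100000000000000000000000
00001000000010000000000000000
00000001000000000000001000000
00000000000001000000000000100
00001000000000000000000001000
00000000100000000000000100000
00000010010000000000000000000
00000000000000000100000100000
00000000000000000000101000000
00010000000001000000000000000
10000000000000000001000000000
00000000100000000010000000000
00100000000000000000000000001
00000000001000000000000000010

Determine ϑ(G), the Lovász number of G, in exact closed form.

29*cos(pi/29)/(cos(pi/29) + 1)

N(oxqm) = {yvzq, vutk}, |N(oxqm)| = 2.
Vertex yspi has 2 neighbors: wdmx, nqzv.
deg(imio) = 2; N(imio) = {omhu, vutk}.
Vertex ejeo has 2 neighbors: qamv, hmhp.
Regular of degree 2 on 29 vertices: connected 2-regular on 29 ⇒ C_{29}.
The 15 distinct eigenvalues: [2.0, 1.95324, 1.81515, 1.59219, 1.29477, 0.93682, 0.53506, 0.10828, -0.32356, -0.74028, -1.12237, -1.45199, -1.71371, -1.89531, -1.98828].
Lovász (edge-transitive): ϑ = −29·(-2*cos(pi/29))/((2)−(-2*cos(pi/29))) = 29*cos(pi/29)/(cos(pi/29) + 1).
ϑ(G) ≈ 14.45738.
α=14, χ(Ḡ)=15; ϑ=29*cos(pi/29)/(cos(pi/29) + 1) lies between (both strict).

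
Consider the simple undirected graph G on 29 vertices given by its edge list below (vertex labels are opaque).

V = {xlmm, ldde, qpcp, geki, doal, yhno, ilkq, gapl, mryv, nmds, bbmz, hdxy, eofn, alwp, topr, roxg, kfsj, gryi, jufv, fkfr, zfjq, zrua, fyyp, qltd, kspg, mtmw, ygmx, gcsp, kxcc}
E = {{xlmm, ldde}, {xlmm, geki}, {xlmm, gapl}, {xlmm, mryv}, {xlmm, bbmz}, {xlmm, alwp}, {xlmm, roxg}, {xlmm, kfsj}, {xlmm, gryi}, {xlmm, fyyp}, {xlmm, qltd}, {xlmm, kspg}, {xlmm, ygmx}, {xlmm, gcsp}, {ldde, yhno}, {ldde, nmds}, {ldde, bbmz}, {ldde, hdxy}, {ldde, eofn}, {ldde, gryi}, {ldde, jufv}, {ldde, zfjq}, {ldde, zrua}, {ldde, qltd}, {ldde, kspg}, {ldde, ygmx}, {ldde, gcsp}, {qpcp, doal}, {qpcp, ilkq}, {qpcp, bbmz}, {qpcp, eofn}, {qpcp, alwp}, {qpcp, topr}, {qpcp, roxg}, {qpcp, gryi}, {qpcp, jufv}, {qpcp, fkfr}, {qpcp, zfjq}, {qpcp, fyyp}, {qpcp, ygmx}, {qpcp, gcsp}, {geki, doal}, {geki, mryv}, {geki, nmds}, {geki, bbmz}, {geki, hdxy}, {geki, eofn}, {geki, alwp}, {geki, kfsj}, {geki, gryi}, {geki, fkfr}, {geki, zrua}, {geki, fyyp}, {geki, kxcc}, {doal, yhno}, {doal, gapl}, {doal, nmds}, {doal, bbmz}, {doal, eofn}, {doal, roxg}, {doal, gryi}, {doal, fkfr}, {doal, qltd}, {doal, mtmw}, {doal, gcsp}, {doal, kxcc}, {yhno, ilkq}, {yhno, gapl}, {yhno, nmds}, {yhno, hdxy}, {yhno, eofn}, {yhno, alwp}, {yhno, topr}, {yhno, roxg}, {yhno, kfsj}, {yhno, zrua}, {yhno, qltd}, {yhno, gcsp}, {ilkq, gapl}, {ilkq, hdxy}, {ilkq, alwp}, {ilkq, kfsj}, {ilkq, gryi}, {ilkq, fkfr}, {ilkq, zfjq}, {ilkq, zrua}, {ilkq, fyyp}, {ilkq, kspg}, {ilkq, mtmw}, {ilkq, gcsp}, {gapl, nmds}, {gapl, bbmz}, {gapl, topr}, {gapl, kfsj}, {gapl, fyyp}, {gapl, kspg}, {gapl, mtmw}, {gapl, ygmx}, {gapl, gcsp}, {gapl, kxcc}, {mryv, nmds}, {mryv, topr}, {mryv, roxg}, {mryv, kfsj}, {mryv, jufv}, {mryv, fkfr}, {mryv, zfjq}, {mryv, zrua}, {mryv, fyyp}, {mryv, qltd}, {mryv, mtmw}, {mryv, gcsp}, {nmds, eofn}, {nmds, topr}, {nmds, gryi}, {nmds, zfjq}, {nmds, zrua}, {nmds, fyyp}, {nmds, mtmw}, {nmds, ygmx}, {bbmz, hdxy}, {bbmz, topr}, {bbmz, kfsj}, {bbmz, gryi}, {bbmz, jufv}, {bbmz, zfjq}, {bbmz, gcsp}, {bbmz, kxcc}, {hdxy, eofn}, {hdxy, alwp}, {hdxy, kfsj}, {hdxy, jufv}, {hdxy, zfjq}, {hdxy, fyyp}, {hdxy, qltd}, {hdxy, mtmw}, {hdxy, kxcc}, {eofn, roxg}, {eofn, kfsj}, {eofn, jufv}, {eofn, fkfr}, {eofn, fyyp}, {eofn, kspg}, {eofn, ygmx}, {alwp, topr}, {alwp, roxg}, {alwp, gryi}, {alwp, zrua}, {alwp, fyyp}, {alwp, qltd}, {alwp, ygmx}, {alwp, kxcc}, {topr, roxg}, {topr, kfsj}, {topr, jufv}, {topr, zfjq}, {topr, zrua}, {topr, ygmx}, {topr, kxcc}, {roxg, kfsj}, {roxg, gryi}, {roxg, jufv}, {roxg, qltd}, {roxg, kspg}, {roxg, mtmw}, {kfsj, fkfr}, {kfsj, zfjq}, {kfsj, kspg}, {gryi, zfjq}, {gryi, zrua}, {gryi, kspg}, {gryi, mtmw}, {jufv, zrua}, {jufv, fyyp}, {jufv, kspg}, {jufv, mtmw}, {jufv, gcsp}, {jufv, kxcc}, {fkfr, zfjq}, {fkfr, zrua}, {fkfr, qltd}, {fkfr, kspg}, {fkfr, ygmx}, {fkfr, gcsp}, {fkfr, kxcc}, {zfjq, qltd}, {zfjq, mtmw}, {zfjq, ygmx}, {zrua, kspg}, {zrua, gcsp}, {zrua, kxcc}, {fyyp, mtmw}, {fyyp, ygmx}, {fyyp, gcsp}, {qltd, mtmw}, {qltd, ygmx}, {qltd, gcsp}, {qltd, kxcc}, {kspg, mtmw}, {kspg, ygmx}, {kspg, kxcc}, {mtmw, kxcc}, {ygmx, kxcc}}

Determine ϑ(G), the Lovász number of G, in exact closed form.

sqrt(29)

Vertex mtmw has 14 neighbors: doal, ilkq, gapl, mryv, nmds, hdxy, roxg, gryi, jufv, zfjq, fyyp, qltd, kspg, kxcc.
deg(kxcc) = 14; N(kxcc) = {geki, doal, gapl, bbmz, hdxy, alwp, topr, jufv, fkfr, zrua, qltd, kspg, mtmw, ygmx}.
Vertex zrua has 14 neighbors: ldde, geki, yhno, ilkq, mryv, nmds, alwp, topr, gryi, jufv, fkfr, kspg, gcsp, kxcc.
Vertex alwp has 14 neighbors: xlmm, qpcp, geki, yhno, ilkq, hdxy, topr, roxg, gryi, zrua, fyyp, qltd, ygmx, kxcc.
deg(v) = 14 for all v (|V|=29); Paley(29): SR with (k,λ,μ)=(14,6,7).
A has 3 distinct eigenvalues ≈ [14.0, 2.1926, -3.1926].
Lovász (edge-transitive): ϑ = −29·(-sqrt(29)/2 - 1/2)/((14)−(-sqrt(29)/2 - 1/2)) = sqrt(29).
≈ 5.385164807 (to 9 d.p.).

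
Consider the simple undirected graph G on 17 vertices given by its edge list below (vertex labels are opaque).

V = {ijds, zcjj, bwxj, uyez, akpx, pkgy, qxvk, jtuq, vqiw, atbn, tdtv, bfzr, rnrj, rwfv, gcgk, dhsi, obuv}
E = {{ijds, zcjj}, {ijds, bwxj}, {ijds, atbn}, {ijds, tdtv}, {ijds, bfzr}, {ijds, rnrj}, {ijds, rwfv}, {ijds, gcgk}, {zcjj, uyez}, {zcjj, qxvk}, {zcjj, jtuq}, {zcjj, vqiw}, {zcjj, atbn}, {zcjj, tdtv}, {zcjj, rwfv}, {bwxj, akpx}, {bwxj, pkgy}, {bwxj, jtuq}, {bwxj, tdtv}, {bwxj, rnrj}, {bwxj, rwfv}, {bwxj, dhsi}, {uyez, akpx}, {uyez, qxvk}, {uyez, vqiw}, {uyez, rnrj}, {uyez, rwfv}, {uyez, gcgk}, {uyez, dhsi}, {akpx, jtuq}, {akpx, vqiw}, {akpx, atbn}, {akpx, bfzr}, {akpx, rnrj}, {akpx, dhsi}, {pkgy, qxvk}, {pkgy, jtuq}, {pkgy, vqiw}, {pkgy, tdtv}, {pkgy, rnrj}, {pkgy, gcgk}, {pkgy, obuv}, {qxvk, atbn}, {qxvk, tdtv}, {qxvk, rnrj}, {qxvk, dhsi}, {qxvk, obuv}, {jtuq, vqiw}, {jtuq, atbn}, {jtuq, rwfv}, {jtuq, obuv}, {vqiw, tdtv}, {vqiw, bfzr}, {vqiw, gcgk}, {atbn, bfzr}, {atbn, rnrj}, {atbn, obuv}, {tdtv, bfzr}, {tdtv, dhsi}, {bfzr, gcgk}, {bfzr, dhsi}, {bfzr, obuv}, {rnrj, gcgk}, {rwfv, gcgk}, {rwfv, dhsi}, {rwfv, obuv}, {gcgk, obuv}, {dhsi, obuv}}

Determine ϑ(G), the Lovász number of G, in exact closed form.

N(rwfv) = {ijds, zcjj, bwxj, uyez, jtuq, gcgk, dhsi, obuv}, |N(rwfv)| = 8.
N(jtuq) = {zcjj, bwxj, akpx, pkgy, vqiw, atbn, rwfv, obuv}, |N(jtuq)| = 8.
N(gcgk) = {ijds, uyez, pkgy, vqiw, bfzr, rnrj, rwfv, obuv}, |N(gcgk)| = 8.
N(rnrj) = {ijds, bwxj, uyez, akpx, pkgy, qxvk, atbn, gcgk}, |N(rnrj)| = 8.
8-regular, N=17; strongly regular (17,8,3,4).
A has 3 distinct eigenvalues ≈ [8.0, 1.56155, -2.56155].
ϑ = −N·λ_min/(λ_max−λ_min) = −17·(-sqrt(17)/2 - 1/2)/(8−(-sqrt(17)/2 - 1/2)) = sqrt(17).
= 4.12310563… (decimal).

sqrt(17)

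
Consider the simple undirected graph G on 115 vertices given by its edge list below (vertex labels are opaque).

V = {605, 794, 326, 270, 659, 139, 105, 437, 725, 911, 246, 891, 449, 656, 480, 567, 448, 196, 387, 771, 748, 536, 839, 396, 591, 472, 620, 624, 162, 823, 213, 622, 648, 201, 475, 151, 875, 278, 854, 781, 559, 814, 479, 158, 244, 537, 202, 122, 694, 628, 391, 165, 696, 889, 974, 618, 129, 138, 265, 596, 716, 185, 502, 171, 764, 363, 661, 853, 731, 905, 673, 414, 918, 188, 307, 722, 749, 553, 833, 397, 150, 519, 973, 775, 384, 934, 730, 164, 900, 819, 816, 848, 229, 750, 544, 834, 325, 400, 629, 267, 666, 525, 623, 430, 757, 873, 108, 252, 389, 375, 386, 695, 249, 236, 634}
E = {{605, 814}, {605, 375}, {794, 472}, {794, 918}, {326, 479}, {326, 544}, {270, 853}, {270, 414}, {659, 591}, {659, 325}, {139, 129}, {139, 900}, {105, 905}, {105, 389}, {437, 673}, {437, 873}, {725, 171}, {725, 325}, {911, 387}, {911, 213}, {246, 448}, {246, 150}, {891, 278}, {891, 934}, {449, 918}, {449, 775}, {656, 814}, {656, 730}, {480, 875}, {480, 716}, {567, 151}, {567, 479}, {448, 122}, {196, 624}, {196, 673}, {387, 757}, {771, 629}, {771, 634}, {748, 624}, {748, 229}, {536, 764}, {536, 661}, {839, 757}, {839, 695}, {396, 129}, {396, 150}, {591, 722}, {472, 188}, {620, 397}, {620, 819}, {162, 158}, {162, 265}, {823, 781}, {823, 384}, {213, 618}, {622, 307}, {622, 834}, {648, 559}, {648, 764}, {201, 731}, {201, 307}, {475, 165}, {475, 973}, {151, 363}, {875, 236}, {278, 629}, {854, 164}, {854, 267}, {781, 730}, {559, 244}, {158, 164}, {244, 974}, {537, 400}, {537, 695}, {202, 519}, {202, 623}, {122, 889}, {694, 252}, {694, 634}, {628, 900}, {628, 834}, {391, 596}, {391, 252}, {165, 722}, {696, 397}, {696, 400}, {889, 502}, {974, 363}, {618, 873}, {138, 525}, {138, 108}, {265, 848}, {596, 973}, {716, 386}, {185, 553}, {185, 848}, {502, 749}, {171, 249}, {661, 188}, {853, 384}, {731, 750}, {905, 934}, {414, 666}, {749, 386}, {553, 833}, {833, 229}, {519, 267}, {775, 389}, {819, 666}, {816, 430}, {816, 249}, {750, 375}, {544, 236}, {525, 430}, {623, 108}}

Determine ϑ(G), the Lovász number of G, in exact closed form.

115*cos(pi/115)/(cos(pi/115) + 1)

N(480) = {875, 716}, |N(480)| = 2.
deg(839) = 2; N(839) = {757, 695}.
deg(567) = 2; N(567) = {151, 479}.
N(448) = {246, 122}, |N(448)| = 2.
Every vertex has degree 2 (N=115); connected 2-regular on 115 ⇒ C_{115}.
The 58 distinct eigenvalues: [2.0, 1.997, 1.988, 1.973, 1.952, 1.926, 1.893, 1.856, 1.812, 1.763, 1.709, 1.65, 1.585, 1.516, 1.443, 1.365, 1.283, 1.198, 1.108, 1.016, 0.92, 0.822, 0.721, 0.618, 0.513, 0.407, 0.299, 0.191, 0.082, -0.027, -0.136, -0.245, -0.353, -0.46, -0.566, -0.67, -0.772, -0.871, -0.968, -1.062, -1.153, -1.241, -1.325, -1.405, -1.48, -1.551, -1.618, -1.68, -1.737, -1.788, -1.834, -1.875, -1.91, -1.94, -1.964, -1.981, -1.993, -1.999].
Lovász (edge-transitive): ϑ = −115·(-2*cos(pi/115))/((2)−(-2*cos(pi/115))) = 115*cos(pi/115)/(cos(pi/115) + 1).
Numerically 57.4892708.
Sandwich: α(G)=57 ≤ ϑ(G)=115*cos(pi/115)/(cos(pi/115) + 1) ≤ χ(Ḡ)=58 (both strict).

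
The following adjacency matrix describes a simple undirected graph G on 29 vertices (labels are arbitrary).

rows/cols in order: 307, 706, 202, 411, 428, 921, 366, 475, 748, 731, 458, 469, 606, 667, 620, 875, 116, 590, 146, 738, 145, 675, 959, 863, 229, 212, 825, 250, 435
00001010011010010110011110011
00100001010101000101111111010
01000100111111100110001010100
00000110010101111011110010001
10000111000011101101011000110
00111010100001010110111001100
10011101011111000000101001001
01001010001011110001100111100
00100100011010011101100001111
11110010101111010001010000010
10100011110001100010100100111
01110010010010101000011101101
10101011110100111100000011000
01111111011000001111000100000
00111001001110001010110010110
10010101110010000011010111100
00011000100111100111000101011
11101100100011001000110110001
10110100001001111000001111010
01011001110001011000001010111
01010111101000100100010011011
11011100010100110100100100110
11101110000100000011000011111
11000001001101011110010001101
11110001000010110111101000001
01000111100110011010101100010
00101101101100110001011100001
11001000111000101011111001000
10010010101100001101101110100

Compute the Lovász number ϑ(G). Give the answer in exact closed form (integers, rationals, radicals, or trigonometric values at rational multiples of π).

deg(731) = 14; N(731) = {307, 706, 202, 411, 366, 748, 458, 469, 606, 667, 875, 738, 675, 250}.
Vertex 145 has 14 neighbors: 706, 411, 921, 366, 475, 748, 458, 620, 590, 675, 229, 212, 250, 435.
deg(606) = 14; N(606) = {307, 202, 428, 366, 475, 748, 731, 469, 620, 875, 116, 590, 229, 212}.
deg(428) = 14; N(428) = {307, 921, 366, 475, 606, 667, 620, 116, 590, 738, 675, 959, 825, 250}.
29-vertex 14-regular graph: strongly regular (29,14,6,7).
spec(A) ≈ [14.0, 2.192582, -3.192582] (distinct, 6 d.p.).
Lovász (edge-transitive): ϑ = −29·(-sqrt(29)/2 - 1/2)/((14)−(-sqrt(29)/2 - 1/2)) = sqrt(29).
= 5.385165… (decimal).

sqrt(29)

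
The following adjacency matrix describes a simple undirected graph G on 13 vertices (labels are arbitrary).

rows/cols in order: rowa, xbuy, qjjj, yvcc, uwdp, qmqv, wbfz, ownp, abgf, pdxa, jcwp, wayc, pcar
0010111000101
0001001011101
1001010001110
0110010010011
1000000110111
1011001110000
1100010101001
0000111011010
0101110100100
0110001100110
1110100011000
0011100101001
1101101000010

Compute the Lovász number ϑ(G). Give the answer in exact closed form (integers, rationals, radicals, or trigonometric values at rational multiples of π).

N(ownp) = {uwdp, qmqv, wbfz, abgf, pdxa, wayc}, |N(ownp)| = 6.
deg(wayc) = 6; N(wayc) = {qjjj, yvcc, uwdp, ownp, pdxa, pcar}.
N(pdxa) = {xbuy, qjjj, wbfz, ownp, jcwp, wayc}, |N(pdxa)| = 6.
deg(uwdp) = 6; N(uwdp) = {rowa, ownp, abgf, jcwp, wayc, pcar}.
deg(v) = 6 for all v (|V|=13); Paley(13): SR with (k,λ,μ)=(6,2,3).
The 3 distinct eigenvalues: [6.0, 1.303, -2.303].
Lovász (edge-transitive): ϑ = −13·(-sqrt(13)/2 - 1/2)/((6)−(-sqrt(13)/2 - 1/2)) = sqrt(13).
≈ 3.60555 (to 5 d.p.).

sqrt(13)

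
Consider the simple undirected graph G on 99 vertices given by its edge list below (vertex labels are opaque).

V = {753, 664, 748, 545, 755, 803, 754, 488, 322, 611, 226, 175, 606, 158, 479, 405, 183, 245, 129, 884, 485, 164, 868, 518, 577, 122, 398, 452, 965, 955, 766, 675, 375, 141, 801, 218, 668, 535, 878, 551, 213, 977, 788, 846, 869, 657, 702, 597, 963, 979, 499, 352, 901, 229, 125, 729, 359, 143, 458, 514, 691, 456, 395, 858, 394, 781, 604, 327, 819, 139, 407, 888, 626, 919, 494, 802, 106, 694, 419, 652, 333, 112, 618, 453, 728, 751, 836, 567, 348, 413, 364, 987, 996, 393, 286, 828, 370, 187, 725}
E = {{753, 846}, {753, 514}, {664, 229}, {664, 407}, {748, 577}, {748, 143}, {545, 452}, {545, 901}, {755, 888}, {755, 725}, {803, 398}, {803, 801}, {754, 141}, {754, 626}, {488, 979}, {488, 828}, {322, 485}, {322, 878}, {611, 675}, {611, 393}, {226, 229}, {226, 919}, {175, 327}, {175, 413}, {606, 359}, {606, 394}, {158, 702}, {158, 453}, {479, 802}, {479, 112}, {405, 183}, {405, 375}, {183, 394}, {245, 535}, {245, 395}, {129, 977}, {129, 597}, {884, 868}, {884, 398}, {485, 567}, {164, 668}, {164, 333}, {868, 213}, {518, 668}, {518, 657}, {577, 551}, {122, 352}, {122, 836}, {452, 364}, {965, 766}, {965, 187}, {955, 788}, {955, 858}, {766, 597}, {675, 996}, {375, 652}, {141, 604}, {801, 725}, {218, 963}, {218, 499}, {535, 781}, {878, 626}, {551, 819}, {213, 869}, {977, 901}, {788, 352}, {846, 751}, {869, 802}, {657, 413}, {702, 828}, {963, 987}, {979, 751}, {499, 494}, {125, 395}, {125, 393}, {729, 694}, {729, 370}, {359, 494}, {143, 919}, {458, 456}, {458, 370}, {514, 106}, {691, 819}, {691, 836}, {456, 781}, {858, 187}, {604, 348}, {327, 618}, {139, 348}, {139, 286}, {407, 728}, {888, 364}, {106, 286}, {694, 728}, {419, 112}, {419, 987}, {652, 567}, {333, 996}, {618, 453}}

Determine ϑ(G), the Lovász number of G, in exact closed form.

99*cos(pi/99)/(cos(pi/99) + 1)

N(164) = {668, 333}, |N(164)| = 2.
N(535) = {245, 781}, |N(535)| = 2.
N(245) = {535, 395}, |N(245)| = 2.
N(352) = {122, 788}, |N(352)| = 2.
G on 99 vertices is 2-regular; this is C_{99}, the 99-cycle.
The 50 distinct eigenvalues: [2.0, 1.995973, 1.98391, 1.963857, 1.935897, 1.900142, 1.856736, 1.805853, 1.747699, 1.682507, 1.610541, 1.532089, 1.447468, 1.357019, 1.261105, 1.160114, 1.054451, 0.944542, 0.83083, 0.713772, 0.593841, 0.471518, 0.347296, 0.221676, 0.095164, -0.031732, -0.1585, -0.28463, -0.409613, -0.532948, -0.654136, -0.77269, -0.888133, -1.0, -1.10784, -1.211219, -1.309721, -1.40295, -1.490529, -1.572106, -1.647353, -1.715967, -1.777671, -1.832217, -1.879385, -1.918986, -1.95086, -1.974878, -1.990944, -1.998993].
−99·(-2*cos(pi/99)) / ((2)−(-2*cos(pi/99))) = 99*cos(pi/99)/(cos(pi/99) + 1) = ϑ(G).
ϑ(G) ≈ 49.487536287.
Check 49 ≤ 99*cos(pi/99)/(cos(pi/99) + 1) ≤ 50: both strict.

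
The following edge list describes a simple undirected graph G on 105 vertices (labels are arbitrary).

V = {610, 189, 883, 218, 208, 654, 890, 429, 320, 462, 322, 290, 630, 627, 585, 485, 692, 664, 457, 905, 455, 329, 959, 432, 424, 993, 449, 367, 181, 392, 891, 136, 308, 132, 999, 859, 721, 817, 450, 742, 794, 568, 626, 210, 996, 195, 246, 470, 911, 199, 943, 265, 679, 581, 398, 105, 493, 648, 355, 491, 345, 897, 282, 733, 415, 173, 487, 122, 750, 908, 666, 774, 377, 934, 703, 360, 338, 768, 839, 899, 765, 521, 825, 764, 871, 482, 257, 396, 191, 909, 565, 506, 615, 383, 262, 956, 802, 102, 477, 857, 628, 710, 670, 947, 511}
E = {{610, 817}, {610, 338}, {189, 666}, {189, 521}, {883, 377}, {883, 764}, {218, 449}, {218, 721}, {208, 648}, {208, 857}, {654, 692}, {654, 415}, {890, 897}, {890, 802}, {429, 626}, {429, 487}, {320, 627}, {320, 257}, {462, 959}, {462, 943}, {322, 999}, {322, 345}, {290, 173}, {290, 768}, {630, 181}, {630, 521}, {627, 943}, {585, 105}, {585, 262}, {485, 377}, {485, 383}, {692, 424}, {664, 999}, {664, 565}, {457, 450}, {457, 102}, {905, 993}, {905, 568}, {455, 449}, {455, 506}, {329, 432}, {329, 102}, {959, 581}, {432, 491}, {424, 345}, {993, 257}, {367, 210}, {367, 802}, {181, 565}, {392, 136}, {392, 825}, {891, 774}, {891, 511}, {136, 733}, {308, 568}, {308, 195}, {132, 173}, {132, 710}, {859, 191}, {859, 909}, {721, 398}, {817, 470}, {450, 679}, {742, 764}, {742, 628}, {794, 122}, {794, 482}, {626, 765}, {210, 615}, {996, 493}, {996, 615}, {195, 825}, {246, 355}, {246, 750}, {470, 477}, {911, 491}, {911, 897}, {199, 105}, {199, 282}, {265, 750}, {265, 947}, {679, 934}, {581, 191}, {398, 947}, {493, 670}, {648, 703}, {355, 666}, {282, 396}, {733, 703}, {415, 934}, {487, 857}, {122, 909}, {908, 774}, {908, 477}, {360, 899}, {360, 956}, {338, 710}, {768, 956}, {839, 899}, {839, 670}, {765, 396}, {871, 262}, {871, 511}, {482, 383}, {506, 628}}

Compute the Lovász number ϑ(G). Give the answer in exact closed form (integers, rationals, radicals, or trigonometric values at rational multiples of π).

105*cos(pi/105)/(cos(pi/105) + 1)

deg(891) = 2; N(891) = {774, 511}.
Vertex 568 has 2 neighbors: 905, 308.
deg(455) = 2; N(455) = {449, 506}.
N(897) = {890, 911}, |N(897)| = 2.
Regular of degree 2 on 105 vertices: the odd cycle C_{105}.
The 53 distinct eigenvalues: [2.0, 1.99642, 1.985694, 1.967859, 1.94298, 1.911146, 1.87247, 1.827091, 1.775172, 1.716898, 1.652478, 1.582142, 1.506143, 1.424752, 1.338261, 1.24698, 1.151234, 1.051368, 0.947737, 0.840714, 0.730682, 0.618034, 0.503174, 0.386512, 0.268467, 0.14946, 0.029919, -0.08973, -0.209057, -0.327636, -0.445042, -0.560855, -0.67466, -0.78605, -0.894626, -1.0, -1.101794, -1.199644, -1.293199, -1.382125, -1.466104, -1.544834, -1.618034, -1.685442, -1.746816, -1.801938, -1.850609, -1.892655, -1.927926, -1.956295, -1.977662, -1.991949, -1.999105].
Lovász: ϑ = −105(-2*cos(pi/105))/(2+-(-1)*2*cos(pi/105)) = 105*cos(pi/105)/(cos(pi/105) + 1).
ϑ(G) ≈ 52.4882.
Lovász sandwich 52 ≤ 105*cos(pi/105)/(cos(pi/105) + 1) ≤ 53: both strict.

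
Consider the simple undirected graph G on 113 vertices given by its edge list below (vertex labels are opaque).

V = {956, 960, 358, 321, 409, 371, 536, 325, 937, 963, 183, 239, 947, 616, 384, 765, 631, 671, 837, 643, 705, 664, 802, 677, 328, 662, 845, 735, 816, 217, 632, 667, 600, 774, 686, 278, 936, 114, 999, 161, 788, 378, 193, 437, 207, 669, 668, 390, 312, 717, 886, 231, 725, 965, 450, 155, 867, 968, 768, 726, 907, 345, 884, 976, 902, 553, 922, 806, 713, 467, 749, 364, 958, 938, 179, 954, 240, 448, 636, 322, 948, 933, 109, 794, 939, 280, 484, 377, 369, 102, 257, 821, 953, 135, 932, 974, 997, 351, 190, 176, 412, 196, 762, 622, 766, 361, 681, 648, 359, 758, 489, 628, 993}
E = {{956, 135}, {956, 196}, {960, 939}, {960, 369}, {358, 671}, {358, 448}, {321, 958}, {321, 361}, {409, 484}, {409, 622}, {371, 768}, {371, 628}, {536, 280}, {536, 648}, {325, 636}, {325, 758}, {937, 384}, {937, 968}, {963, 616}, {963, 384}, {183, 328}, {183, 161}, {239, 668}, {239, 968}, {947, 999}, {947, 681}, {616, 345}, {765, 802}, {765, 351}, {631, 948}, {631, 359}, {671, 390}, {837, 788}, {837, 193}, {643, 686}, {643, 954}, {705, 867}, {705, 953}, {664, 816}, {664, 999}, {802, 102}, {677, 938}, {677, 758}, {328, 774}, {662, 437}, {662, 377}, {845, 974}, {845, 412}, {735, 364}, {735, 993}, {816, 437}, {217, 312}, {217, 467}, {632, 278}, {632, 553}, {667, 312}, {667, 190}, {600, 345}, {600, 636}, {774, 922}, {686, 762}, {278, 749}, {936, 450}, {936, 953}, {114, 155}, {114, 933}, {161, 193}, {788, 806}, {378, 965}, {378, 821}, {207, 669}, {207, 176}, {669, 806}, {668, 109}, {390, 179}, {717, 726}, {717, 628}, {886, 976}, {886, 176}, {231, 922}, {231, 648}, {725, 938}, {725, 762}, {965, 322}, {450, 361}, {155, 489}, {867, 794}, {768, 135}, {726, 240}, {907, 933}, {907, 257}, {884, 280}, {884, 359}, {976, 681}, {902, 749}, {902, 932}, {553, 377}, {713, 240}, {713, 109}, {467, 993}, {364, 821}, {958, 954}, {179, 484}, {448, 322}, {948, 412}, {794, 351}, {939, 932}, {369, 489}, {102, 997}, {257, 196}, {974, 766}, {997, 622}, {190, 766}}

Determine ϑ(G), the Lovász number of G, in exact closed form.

113*cos(pi/113)/(cos(pi/113) + 1)

N(450) = {936, 361}, |N(450)| = 2.
N(766) = {974, 190}, |N(766)| = 2.
Vertex 369 has 2 neighbors: 960, 489.
N(947) = {999, 681}, |N(947)| = 2.
113-vertex 2-regular graph: the odd cycle C_{113}.
The 57 distinct eigenvalues: [2.0, 1.997, 1.988, 1.972, 1.951, 1.923, 1.89, 1.85, 1.805, 1.755, 1.699, 1.637, 1.571, 1.5, 1.424, 1.344, 1.259, 1.171, 1.079, 0.984, 0.886, 0.785, 0.681, 0.576, 0.468, 0.359, 0.25, 0.139, 0.028, -0.083, -0.194, -0.305, -0.414, -0.522, -0.629, -0.733, -0.835, -0.935, -1.032, -1.126, -1.216, -1.302, -1.384, -1.462, -1.536, -1.605, -1.669, -1.727, -1.781, -1.829, -1.871, -1.907, -1.938, -1.962, -1.981, -1.993, -1.999].
Lovász (edge-transitive): ϑ = −113·(-2*cos(pi/113))/((2)−(-2*cos(pi/113))) = 113*cos(pi/113)/(cos(pi/113) + 1).
ϑ(G) ≈ 56.489081.
56 ≤ 113*cos(pi/113)/(cos(pi/113) + 1) ≤ 57: both strict.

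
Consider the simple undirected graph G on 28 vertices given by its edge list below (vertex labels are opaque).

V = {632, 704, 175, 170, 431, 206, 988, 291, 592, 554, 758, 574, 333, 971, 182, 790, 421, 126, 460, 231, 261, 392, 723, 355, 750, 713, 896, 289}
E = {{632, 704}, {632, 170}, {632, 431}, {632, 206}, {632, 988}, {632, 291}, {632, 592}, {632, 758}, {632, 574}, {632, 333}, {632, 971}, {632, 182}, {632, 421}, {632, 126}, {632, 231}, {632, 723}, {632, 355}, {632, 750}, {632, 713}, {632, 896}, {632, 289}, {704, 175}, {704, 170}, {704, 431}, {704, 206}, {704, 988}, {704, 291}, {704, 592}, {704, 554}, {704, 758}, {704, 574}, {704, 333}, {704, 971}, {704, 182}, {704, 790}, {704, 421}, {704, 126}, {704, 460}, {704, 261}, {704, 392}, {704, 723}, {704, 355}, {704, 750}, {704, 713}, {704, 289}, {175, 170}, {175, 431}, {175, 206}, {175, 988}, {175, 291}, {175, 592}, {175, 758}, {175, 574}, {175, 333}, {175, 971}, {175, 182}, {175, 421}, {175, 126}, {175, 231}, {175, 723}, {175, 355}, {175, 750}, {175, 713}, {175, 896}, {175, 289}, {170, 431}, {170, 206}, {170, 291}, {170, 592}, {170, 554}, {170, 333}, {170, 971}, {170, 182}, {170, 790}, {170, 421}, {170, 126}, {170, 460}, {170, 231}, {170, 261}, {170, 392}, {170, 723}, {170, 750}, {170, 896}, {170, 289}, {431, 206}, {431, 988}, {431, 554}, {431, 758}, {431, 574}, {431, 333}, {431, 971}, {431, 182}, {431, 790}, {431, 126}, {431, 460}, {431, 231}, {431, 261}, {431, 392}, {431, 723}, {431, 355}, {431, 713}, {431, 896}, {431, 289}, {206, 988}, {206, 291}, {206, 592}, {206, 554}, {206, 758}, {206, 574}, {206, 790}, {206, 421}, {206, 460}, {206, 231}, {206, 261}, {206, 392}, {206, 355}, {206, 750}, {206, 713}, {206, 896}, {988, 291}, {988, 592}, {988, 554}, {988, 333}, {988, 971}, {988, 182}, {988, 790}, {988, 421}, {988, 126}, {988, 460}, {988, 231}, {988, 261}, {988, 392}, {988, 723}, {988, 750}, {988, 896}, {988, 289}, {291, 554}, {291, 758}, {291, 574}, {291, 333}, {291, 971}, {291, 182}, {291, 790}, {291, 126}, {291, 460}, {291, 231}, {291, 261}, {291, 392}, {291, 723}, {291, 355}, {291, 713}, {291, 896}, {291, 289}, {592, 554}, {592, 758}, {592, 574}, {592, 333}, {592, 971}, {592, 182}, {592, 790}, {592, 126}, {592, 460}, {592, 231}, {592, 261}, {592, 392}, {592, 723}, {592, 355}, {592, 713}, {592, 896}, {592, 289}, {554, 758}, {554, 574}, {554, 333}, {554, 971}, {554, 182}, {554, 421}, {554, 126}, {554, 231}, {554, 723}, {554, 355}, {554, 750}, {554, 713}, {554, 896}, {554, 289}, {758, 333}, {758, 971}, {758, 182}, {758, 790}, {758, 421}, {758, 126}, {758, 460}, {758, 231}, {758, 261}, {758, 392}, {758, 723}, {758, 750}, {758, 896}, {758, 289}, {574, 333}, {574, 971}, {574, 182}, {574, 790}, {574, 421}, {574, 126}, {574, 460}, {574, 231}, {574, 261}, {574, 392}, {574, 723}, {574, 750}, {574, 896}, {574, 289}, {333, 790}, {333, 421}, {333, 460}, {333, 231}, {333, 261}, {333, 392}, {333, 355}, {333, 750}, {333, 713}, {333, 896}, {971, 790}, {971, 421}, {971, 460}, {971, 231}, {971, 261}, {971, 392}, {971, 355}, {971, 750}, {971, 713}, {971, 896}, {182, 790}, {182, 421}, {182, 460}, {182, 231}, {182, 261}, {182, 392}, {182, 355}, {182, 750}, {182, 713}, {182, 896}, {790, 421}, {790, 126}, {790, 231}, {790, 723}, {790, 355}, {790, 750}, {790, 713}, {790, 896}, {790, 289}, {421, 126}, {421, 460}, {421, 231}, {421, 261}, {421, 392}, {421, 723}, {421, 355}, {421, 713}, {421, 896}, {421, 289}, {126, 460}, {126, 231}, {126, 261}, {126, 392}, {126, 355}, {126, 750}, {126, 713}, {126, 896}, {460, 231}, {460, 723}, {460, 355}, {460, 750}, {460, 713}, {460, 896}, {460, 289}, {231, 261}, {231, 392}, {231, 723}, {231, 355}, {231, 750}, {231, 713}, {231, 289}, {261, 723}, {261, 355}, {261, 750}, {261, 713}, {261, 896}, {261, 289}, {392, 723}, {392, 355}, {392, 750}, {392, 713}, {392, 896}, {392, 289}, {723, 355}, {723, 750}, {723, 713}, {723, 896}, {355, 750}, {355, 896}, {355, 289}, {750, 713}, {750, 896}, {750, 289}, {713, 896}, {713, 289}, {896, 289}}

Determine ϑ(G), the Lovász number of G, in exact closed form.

7

deg(421) = 23; N(421) = {632, 704, 175, 170, 206, 988, 554, 758, 574, 333, 971, 182, 790, 126, 460, 231, 261, 392, 723, 355, 713, 896, 289}.
N(632) = {704, 170, 431, 206, 988, 291, 592, 758, 574, 333, 971, 182, 421, 126, 231, 723, 355, 750, 713, 896, 289}, |N(632)| = 21.
Vertex 126 has 21 neighbors: 632, 704, 175, 170, 431, 988, 291, 592, 554, 758, 574, 790, 421, 460, 231, 261, 392, 355, 750, 713, 896.
Vertex 333 has 21 neighbors: 632, 704, 175, 170, 431, 988, 291, 592, 554, 758, 574, 790, 421, 460, 231, 261, 392, 355, 750, 713, 896.
K_{7,7,6,5,3} (perfect); ϑ(G) = α(G) = max{7,7,6,5,3} = 7.
≈ 7.000000000 (to 9 d.p.).
7 ≤ 7 ≤ 7: collapsed.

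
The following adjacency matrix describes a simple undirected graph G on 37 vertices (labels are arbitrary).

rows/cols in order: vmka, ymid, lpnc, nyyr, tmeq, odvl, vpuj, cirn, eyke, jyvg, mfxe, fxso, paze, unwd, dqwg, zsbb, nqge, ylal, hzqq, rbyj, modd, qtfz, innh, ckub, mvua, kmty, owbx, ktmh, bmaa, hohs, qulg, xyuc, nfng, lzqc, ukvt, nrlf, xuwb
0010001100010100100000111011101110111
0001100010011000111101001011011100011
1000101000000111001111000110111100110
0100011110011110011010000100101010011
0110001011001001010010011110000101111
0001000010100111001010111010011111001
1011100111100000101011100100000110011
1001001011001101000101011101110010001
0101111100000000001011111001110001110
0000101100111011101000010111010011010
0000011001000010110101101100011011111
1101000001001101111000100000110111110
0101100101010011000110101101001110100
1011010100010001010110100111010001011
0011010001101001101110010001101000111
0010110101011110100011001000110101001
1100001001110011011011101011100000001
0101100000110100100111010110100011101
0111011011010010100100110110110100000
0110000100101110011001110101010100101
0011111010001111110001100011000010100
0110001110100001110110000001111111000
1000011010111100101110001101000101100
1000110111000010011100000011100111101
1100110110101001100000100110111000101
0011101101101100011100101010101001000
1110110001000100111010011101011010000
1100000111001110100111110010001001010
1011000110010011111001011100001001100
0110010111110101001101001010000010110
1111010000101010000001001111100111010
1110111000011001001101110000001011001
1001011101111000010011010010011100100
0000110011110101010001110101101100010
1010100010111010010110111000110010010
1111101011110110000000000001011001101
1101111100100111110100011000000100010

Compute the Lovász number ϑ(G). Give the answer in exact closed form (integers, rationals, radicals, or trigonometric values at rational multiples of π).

deg(nqge) = 18; N(nqge) = {vmka, ymid, vpuj, jyvg, mfxe, fxso, dqwg, zsbb, ylal, hzqq, modd, qtfz, innh, mvua, owbx, ktmh, bmaa, xuwb}.
Vertex ymid has 18 neighbors: nyyr, tmeq, eyke, fxso, paze, nqge, ylal, hzqq, rbyj, qtfz, mvua, owbx, ktmh, hohs, qulg, xyuc, nrlf, xuwb.
deg(lzqc) = 18; N(lzqc) = {tmeq, odvl, eyke, jyvg, mfxe, fxso, unwd, zsbb, ylal, qtfz, innh, ckub, kmty, ktmh, bmaa, qulg, xyuc, nrlf}.
Vertex owbx has 18 neighbors: vmka, ymid, lpnc, tmeq, odvl, jyvg, unwd, nqge, ylal, hzqq, modd, ckub, mvua, kmty, ktmh, hohs, qulg, nfng.
Regular of degree 18 on 37 vertices: strongly regular (37,18,8,9).
A has 3 distinct eigenvalues ≈ [18.0, 2.541381, -3.541381].
Lovász: ϑ = −37(-sqrt(37)/2 - 1/2)/(18+-(-sqrt(37)/2 - 1/2)) = sqrt(37).
ϑ(G) ≈ 6.0828.

sqrt(37)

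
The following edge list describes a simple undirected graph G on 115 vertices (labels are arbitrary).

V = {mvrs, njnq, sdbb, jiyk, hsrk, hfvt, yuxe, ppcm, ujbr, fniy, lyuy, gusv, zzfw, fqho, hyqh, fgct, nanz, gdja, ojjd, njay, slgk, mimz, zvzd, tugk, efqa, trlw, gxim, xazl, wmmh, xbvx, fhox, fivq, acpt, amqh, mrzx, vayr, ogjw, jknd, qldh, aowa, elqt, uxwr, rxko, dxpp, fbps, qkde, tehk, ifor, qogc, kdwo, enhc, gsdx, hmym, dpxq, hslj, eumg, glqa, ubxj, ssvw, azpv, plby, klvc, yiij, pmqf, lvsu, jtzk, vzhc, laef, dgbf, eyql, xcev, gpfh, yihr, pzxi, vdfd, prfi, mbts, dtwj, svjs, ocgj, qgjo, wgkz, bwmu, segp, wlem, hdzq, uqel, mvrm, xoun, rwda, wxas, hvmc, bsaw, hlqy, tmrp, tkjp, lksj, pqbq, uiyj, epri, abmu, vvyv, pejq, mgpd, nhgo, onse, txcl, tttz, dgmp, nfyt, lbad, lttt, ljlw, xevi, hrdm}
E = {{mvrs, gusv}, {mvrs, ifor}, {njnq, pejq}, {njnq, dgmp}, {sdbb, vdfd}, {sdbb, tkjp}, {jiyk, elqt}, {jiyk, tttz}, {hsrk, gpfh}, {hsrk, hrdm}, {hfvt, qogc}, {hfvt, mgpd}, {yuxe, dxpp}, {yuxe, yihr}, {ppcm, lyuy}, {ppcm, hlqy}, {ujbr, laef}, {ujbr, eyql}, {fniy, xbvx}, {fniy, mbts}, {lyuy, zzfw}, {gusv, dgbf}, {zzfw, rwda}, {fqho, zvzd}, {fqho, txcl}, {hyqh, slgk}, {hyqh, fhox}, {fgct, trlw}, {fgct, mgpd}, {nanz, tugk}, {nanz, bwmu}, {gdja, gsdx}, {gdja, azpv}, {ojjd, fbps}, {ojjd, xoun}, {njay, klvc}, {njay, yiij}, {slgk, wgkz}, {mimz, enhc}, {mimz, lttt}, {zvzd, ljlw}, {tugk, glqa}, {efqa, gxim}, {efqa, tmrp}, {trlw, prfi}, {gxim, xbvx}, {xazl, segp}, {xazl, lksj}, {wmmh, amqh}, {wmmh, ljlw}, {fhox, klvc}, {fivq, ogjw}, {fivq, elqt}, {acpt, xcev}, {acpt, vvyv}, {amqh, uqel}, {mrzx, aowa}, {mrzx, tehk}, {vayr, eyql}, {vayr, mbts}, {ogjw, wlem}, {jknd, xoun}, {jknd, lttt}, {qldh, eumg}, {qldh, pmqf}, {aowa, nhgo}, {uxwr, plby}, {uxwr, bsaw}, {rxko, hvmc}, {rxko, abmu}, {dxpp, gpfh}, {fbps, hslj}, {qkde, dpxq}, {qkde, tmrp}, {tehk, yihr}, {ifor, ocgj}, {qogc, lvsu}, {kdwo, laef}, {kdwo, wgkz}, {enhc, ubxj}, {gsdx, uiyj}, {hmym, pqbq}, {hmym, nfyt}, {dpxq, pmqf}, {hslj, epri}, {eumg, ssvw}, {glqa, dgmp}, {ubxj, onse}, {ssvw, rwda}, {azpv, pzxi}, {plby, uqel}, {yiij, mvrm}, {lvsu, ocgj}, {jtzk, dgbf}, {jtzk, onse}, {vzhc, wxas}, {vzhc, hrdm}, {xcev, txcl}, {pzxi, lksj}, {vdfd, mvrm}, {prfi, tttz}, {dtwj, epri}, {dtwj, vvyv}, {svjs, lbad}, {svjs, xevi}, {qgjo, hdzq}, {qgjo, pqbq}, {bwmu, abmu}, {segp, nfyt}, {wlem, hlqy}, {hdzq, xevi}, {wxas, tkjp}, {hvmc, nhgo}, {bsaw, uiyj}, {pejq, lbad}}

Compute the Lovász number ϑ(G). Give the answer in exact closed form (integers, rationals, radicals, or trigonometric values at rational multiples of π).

115*cos(pi/115)/(cos(pi/115) + 1)

N(xevi) = {svjs, hdzq}, |N(xevi)| = 2.
deg(bwmu) = 2; N(bwmu) = {nanz, abmu}.
Vertex epri has 2 neighbors: hslj, dtwj.
deg(ujbr) = 2; N(ujbr) = {laef, eyql}.
2-regular, N=115; this is C_{115}, the 115-cycle.
spec(A) ≈ [2.0, 1.997016, 1.988071, 1.973194, 1.952428, 1.925835, 1.893494, 1.855503, 1.811974, 1.763037, 1.708839, 1.649541, 1.58532, 1.516368, 1.44289, 1.365106, 1.283249, 1.197561, 1.1083, 1.01573, 0.92013, 0.821784, 0.720985, 0.618034, 0.513239, 0.406912, 0.299371, 0.190936, 0.081932, -0.027317, -0.136485, -0.245245, -0.353273, -0.460247, -0.565848, -0.669759, -0.771672, -0.871282, -0.968292, -1.062411, -1.153361, -1.240868, -1.324672, -1.404522, -1.480181, -1.551423, -1.618034, -1.679817, -1.736586, -1.788173, -1.834423, -1.875198, -1.910377, -1.939855, -1.963543, -1.981372, -1.993287, -1.999254] (distinct, 6 d.p.).
λ_max=2, λ_min=-2*cos(pi/115); ϑ = −115·λ_min/(λ_max−λ_min) = 115*cos(pi/115)/(cos(pi/115) + 1).
Numerically 57.4892708.
57 ≤ 115*cos(pi/115)/(cos(pi/115) + 1) ≤ 58: both strict.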